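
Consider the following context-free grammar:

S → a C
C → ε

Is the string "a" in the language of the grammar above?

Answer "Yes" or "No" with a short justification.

Yes - a valid derivation exists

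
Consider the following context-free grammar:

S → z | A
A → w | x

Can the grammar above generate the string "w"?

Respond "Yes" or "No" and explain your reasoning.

Yes - a valid derivation exists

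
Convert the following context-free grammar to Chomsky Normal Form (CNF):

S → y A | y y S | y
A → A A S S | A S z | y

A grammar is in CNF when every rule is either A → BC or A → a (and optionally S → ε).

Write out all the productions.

TY → y; S → y; TZ → z; A → y; S → TY A; S → TY X0; X0 → TY S; A → A X1; X1 → A X2; X2 → S S; A → A X3; X3 → S TZ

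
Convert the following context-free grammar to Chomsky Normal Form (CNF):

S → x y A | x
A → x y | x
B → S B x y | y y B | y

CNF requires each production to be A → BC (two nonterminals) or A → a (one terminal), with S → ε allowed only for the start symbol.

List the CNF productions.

TX → x; TY → y; S → x; A → x; B → y; S → TX X0; X0 → TY A; A → TX TY; B → S X1; X1 → B X2; X2 → TX TY; B → TY X3; X3 → TY B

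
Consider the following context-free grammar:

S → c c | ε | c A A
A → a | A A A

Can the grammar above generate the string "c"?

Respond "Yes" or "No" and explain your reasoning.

No - no valid derivation exists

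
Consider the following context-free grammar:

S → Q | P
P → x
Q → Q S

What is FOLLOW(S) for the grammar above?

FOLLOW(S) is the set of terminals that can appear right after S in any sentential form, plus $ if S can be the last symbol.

We compute FOLLOW(S) using the standard algorithm.
FOLLOW(S) starts with {$}.
FIRST(P) = {x}
FIRST(Q) = {}
FIRST(S) = {x}
FOLLOW(P) = {$, x}
FOLLOW(Q) = {$, x}
FOLLOW(S) = {$, x}
Therefore, FOLLOW(S) = {$, x}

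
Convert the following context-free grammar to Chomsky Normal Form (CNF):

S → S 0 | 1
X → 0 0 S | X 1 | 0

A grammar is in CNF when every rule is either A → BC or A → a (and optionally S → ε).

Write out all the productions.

T0 → 0; S → 1; T1 → 1; X → 0; S → S T0; X → T0 X0; X0 → T0 S; X → X T1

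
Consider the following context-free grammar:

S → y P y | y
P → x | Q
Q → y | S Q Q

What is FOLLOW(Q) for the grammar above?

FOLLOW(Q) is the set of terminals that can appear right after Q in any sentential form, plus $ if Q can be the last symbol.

We compute FOLLOW(Q) using the standard algorithm.
FOLLOW(S) starts with {$}.
FIRST(P) = {x, y}
FIRST(Q) = {y}
FIRST(S) = {y}
FOLLOW(P) = {y}
FOLLOW(Q) = {y}
FOLLOW(S) = {$, y}
Therefore, FOLLOW(Q) = {y}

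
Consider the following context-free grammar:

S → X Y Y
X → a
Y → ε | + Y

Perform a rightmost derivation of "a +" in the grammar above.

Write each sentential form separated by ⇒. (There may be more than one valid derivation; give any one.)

S ⇒ X Y Y ⇒ X Y ⇒ X + Y ⇒ X + ⇒ a +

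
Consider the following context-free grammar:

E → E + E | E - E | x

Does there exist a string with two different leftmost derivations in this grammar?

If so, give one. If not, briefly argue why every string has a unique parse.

Yes - the string 'x + x + x + x - x + x' has two distinct leftmost derivations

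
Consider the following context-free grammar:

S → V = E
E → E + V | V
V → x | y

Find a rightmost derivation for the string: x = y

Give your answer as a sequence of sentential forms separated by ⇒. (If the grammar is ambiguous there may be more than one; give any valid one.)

S ⇒ V = E ⇒ V = V ⇒ V = y ⇒ x = y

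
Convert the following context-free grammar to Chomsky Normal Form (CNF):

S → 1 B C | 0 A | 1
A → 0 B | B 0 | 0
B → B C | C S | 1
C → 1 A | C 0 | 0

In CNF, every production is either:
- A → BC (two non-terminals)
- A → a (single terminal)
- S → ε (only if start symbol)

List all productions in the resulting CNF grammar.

T1 → 1; T0 → 0; S → 1; A → 0; B → 1; C → 0; S → T1 X0; X0 → B C; S → T0 A; A → T0 B; A → B T0; B → B C; B → C S; C → T1 A; C → C T0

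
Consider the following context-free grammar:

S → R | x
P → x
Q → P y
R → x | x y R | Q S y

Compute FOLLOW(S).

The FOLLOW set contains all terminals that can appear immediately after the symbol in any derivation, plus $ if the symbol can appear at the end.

We compute FOLLOW(S) using the standard algorithm.
FOLLOW(S) starts with {$}.
FIRST(P) = {x}
FIRST(Q) = {x}
FIRST(R) = {x}
FIRST(S) = {x}
FOLLOW(P) = {y}
FOLLOW(Q) = {x}
FOLLOW(R) = {$, y}
FOLLOW(S) = {$, y}
Therefore, FOLLOW(S) = {$, y}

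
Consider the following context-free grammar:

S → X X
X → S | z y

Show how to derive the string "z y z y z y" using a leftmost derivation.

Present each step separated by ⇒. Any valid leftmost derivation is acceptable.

S ⇒ X X ⇒ S X ⇒ X X X ⇒ z y X X ⇒ z y z y X ⇒ z y z y z y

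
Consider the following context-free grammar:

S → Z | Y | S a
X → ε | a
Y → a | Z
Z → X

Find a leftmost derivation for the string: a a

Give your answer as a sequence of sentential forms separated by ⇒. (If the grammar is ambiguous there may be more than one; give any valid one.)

S ⇒ S a ⇒ Y a ⇒ Z a ⇒ X a ⇒ a a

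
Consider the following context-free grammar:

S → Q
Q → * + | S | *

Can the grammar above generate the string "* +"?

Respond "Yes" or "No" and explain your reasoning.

Yes - a valid derivation exists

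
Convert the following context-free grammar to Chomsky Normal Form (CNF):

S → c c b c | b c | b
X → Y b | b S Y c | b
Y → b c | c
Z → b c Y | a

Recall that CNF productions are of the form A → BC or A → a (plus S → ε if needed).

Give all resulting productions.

TC → c; TB → b; S → b; X → b; Y → c; Z → a; S → TC X0; X0 → TC X1; X1 → TB TC; S → TB TC; X → Y TB; X → TB X2; X2 → S X3; X3 → Y TC; Y → TB TC; Z → TB X4; X4 → TC Y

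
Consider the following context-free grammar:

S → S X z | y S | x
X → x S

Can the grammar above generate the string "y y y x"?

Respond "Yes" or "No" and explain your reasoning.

Yes - a valid derivation exists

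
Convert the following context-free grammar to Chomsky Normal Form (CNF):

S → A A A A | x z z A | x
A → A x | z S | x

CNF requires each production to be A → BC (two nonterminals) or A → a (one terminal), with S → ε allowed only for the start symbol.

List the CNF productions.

TX → x; TZ → z; S → x; A → x; S → A X0; X0 → A X1; X1 → A A; S → TX X2; X2 → TZ X3; X3 → TZ A; A → A TX; A → TZ S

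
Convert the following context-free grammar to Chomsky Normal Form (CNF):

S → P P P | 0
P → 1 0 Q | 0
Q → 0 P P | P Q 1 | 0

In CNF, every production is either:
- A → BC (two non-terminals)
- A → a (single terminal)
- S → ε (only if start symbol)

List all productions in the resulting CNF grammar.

S → 0; T1 → 1; T0 → 0; P → 0; Q → 0; S → P X0; X0 → P P; P → T1 X1; X1 → T0 Q; Q → T0 X2; X2 → P P; Q → P X3; X3 → Q T1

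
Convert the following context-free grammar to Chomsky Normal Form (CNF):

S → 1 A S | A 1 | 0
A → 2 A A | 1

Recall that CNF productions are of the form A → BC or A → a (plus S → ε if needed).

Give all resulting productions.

T1 → 1; S → 0; T2 → 2; A → 1; S → T1 X0; X0 → A S; S → A T1; A → T2 X1; X1 → A A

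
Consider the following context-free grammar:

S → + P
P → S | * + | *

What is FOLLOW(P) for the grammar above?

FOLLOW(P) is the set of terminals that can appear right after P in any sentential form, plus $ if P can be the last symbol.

We compute FOLLOW(P) using the standard algorithm.
FOLLOW(S) starts with {$}.
FIRST(P) = {*, +}
FIRST(S) = {+}
FOLLOW(P) = {$}
FOLLOW(S) = {$}
Therefore, FOLLOW(P) = {$}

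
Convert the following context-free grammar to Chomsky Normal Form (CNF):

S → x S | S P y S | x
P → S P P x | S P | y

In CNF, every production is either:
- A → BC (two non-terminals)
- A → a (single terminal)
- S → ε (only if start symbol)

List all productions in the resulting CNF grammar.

TX → x; TY → y; S → x; P → y; S → TX S; S → S X0; X0 → P X1; X1 → TY S; P → S X2; X2 → P X3; X3 → P TX; P → S P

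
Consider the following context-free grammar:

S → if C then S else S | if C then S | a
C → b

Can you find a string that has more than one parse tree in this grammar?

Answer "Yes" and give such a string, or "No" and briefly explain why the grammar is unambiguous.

Yes - the string 'if b then if b then a else a' has two distinct parse trees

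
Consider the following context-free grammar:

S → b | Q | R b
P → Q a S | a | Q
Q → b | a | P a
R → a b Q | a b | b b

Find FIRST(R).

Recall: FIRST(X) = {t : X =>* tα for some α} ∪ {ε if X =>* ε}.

We compute FIRST(R) using the standard algorithm.
FIRST(P) = {a, b}
FIRST(Q) = {a, b}
FIRST(R) = {a, b}
FIRST(S) = {a, b}
Therefore, FIRST(R) = {a, b}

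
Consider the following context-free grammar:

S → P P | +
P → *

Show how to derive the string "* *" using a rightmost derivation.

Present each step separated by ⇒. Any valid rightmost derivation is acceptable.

S ⇒ P P ⇒ P * ⇒ * *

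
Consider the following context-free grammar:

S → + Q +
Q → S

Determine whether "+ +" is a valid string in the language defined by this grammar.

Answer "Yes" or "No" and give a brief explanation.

No - no valid derivation exists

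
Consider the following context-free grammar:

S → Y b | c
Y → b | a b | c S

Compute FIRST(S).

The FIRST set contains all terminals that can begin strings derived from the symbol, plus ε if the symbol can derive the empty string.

We compute FIRST(S) using the standard algorithm.
FIRST(S) = {a, b, c}
FIRST(Y) = {a, b, c}
Therefore, FIRST(S) = {a, b, c}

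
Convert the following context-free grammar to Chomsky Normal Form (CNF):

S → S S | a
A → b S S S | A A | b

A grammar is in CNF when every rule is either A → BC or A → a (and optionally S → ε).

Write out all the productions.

S → a; TB → b; A → b; S → S S; A → TB X0; X0 → S X1; X1 → S S; A → A A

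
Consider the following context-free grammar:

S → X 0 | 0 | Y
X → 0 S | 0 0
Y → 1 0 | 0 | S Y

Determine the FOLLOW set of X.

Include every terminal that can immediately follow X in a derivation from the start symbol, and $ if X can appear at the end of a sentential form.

We compute FOLLOW(X) using the standard algorithm.
FOLLOW(S) starts with {$}.
FIRST(S) = {0, 1}
FIRST(X) = {0}
FIRST(Y) = {0, 1}
FOLLOW(S) = {$, 0, 1}
FOLLOW(X) = {0}
FOLLOW(Y) = {$, 0, 1}
Therefore, FOLLOW(X) = {0}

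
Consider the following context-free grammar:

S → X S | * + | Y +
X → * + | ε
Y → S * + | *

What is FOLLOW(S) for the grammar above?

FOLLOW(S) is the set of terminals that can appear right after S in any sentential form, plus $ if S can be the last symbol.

We compute FOLLOW(S) using the standard algorithm.
FOLLOW(S) starts with {$}.
FIRST(S) = {*}
FIRST(X) = {*, ε}
FIRST(Y) = {*}
FOLLOW(S) = {$, *}
FOLLOW(X) = {*}
FOLLOW(Y) = {+}
Therefore, FOLLOW(S) = {$, *}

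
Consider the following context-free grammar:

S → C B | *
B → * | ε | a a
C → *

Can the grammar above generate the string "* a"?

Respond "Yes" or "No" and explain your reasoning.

No - no valid derivation exists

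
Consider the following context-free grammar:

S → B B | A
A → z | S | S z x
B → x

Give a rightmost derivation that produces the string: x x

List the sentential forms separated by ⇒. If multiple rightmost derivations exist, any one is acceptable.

S ⇒ B B ⇒ B x ⇒ x x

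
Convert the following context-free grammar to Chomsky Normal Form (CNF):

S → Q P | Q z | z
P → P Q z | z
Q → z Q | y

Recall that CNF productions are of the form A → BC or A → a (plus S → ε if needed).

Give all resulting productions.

TZ → z; S → z; P → z; Q → y; S → Q P; S → Q TZ; P → P X0; X0 → Q TZ; Q → TZ Q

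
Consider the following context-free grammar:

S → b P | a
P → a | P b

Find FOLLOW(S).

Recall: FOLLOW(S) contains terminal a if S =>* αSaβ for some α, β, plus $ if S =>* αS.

We compute FOLLOW(S) using the standard algorithm.
FOLLOW(S) starts with {$}.
FIRST(P) = {a}
FIRST(S) = {a, b}
FOLLOW(P) = {$, b}
FOLLOW(S) = {$}
Therefore, FOLLOW(S) = {$}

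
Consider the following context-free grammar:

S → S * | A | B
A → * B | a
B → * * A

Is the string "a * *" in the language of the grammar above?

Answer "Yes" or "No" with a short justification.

Yes - a valid derivation exists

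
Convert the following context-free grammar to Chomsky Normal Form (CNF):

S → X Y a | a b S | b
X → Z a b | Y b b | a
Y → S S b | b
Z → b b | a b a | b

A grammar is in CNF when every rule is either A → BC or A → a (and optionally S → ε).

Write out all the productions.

TA → a; TB → b; S → b; X → a; Y → b; Z → b; S → X X0; X0 → Y TA; S → TA X1; X1 → TB S; X → Z X2; X2 → TA TB; X → Y X3; X3 → TB TB; Y → S X4; X4 → S TB; Z → TB TB; Z → TA X5; X5 → TB TA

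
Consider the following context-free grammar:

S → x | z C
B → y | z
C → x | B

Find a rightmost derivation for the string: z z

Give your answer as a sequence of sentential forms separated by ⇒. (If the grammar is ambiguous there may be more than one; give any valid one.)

S ⇒ z C ⇒ z B ⇒ z z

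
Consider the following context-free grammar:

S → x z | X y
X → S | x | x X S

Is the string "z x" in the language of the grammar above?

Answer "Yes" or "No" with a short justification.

No - no valid derivation exists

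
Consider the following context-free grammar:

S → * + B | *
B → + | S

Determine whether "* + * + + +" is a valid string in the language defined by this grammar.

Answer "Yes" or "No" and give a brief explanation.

No - no valid derivation exists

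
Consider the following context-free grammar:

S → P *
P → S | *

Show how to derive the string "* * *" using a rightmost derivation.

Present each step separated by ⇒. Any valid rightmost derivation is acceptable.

S ⇒ P * ⇒ S * ⇒ P * * ⇒ * * *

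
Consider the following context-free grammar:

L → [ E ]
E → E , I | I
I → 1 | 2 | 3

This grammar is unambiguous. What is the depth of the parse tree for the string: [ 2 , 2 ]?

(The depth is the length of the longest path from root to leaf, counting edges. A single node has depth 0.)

4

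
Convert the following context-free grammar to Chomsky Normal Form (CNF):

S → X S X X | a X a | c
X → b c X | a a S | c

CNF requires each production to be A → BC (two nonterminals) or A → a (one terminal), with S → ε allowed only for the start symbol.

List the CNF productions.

TA → a; S → c; TB → b; TC → c; X → c; S → X X0; X0 → S X1; X1 → X X; S → TA X2; X2 → X TA; X → TB X3; X3 → TC X; X → TA X4; X4 → TA S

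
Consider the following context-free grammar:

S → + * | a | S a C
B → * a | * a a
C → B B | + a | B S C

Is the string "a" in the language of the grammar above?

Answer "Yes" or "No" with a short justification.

Yes - a valid derivation exists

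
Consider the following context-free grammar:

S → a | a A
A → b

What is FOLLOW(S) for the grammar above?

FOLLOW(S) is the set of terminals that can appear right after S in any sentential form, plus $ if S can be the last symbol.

We compute FOLLOW(S) using the standard algorithm.
FOLLOW(S) starts with {$}.
FIRST(A) = {b}
FIRST(S) = {a}
FOLLOW(A) = {$}
FOLLOW(S) = {$}
Therefore, FOLLOW(S) = {$}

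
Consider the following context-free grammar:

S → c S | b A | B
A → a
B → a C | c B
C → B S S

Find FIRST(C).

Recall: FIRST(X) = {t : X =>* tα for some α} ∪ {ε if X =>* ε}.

We compute FIRST(C) using the standard algorithm.
FIRST(A) = {a}
FIRST(B) = {a, c}
FIRST(C) = {a, c}
FIRST(S) = {a, b, c}
Therefore, FIRST(C) = {a, c}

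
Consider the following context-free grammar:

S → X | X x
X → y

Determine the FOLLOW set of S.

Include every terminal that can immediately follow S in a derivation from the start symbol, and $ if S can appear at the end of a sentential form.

We compute FOLLOW(S) using the standard algorithm.
FOLLOW(S) starts with {$}.
FIRST(S) = {y}
FIRST(X) = {y}
FOLLOW(S) = {$}
FOLLOW(X) = {$, x}
Therefore, FOLLOW(S) = {$}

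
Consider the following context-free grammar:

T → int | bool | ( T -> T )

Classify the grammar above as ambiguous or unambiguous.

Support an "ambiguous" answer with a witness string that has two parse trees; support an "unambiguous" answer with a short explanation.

Unambiguous - every string in the language has a unique parse tree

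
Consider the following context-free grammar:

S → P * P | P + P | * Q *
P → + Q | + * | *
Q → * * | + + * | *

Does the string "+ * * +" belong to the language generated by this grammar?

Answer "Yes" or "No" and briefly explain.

No - no valid derivation exists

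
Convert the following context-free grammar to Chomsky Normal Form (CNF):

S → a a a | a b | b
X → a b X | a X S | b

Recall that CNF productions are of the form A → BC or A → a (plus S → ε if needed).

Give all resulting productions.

TA → a; TB → b; S → b; X → b; S → TA X0; X0 → TA TA; S → TA TB; X → TA X1; X1 → TB X; X → TA X2; X2 → X S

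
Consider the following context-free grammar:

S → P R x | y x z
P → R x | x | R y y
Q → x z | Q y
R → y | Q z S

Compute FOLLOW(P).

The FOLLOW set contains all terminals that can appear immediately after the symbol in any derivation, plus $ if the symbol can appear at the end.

We compute FOLLOW(P) using the standard algorithm.
FOLLOW(S) starts with {$}.
FIRST(P) = {x, y}
FIRST(Q) = {x}
FIRST(R) = {x, y}
FIRST(S) = {x, y}
FOLLOW(P) = {x, y}
FOLLOW(Q) = {y, z}
FOLLOW(R) = {x, y}
FOLLOW(S) = {$, x, y}
Therefore, FOLLOW(P) = {x, y}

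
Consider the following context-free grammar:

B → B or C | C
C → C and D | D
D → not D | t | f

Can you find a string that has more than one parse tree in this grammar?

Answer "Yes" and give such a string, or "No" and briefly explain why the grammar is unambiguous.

No - the grammar is unambiguous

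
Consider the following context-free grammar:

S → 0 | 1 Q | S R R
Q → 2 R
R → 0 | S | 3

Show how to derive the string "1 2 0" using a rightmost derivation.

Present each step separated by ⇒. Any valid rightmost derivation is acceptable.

S ⇒ 1 Q ⇒ 1 2 R ⇒ 1 2 0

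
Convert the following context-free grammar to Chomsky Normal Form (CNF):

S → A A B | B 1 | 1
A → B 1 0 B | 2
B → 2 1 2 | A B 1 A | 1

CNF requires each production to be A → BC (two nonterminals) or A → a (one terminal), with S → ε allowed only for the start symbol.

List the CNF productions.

T1 → 1; S → 1; T0 → 0; A → 2; T2 → 2; B → 1; S → A X0; X0 → A B; S → B T1; A → B X1; X1 → T1 X2; X2 → T0 B; B → T2 X3; X3 → T1 T2; B → A X4; X4 → B X5; X5 → T1 A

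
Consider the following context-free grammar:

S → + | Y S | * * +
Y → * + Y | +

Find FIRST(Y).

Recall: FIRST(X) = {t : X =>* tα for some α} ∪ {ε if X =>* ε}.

We compute FIRST(Y) using the standard algorithm.
FIRST(S) = {*, +}
FIRST(Y) = {*, +}
Therefore, FIRST(Y) = {*, +}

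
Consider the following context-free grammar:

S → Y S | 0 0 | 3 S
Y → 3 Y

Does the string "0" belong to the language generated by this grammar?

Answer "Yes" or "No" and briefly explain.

No - no valid derivation exists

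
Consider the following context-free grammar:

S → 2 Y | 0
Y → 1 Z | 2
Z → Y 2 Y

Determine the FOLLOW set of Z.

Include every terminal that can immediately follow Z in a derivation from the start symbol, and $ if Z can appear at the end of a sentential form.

We compute FOLLOW(Z) using the standard algorithm.
FOLLOW(S) starts with {$}.
FIRST(S) = {0, 2}
FIRST(Y) = {1, 2}
FIRST(Z) = {1, 2}
FOLLOW(S) = {$}
FOLLOW(Y) = {$, 2}
FOLLOW(Z) = {$, 2}
Therefore, FOLLOW(Z) = {$, 2}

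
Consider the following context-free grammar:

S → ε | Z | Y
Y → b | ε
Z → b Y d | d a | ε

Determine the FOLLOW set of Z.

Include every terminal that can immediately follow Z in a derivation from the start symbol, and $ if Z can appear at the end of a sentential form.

We compute FOLLOW(Z) using the standard algorithm.
FOLLOW(S) starts with {$}.
FIRST(S) = {b, d, ε}
FIRST(Y) = {b, ε}
FIRST(Z) = {b, d, ε}
FOLLOW(S) = {$}
FOLLOW(Y) = {$, d}
FOLLOW(Z) = {$}
Therefore, FOLLOW(Z) = {$}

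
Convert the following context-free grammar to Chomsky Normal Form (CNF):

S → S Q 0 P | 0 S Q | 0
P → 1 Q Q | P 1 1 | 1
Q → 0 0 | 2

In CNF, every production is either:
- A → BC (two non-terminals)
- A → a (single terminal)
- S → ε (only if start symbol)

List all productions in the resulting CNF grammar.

T0 → 0; S → 0; T1 → 1; P → 1; Q → 2; S → S X0; X0 → Q X1; X1 → T0 P; S → T0 X2; X2 → S Q; P → T1 X3; X3 → Q Q; P → P X4; X4 → T1 T1; Q → T0 T0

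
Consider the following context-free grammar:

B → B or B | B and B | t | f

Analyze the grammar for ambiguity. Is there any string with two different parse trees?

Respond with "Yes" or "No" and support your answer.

Yes - the string 't and f or f and f and t or f' has two distinct parse trees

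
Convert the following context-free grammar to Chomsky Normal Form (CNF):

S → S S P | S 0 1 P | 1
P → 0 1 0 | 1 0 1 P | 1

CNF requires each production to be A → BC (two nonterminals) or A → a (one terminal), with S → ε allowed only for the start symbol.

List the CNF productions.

T0 → 0; T1 → 1; S → 1; P → 1; S → S X0; X0 → S P; S → S X1; X1 → T0 X2; X2 → T1 P; P → T0 X3; X3 → T1 T0; P → T1 X4; X4 → T0 X5; X5 → T1 P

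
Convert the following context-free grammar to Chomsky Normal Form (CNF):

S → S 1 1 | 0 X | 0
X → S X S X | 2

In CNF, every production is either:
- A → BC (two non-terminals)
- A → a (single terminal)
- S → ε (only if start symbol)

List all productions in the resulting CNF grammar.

T1 → 1; T0 → 0; S → 0; X → 2; S → S X0; X0 → T1 T1; S → T0 X; X → S X1; X1 → X X2; X2 → S X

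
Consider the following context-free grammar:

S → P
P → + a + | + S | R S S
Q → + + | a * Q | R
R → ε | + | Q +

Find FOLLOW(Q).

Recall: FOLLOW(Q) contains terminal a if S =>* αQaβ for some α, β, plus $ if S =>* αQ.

We compute FOLLOW(Q) using the standard algorithm.
FOLLOW(S) starts with {$}.
FIRST(P) = {+, a}
FIRST(Q) = {+, a, ε}
FIRST(R) = {+, a, ε}
FIRST(S) = {+, a}
FOLLOW(P) = {$, +, a}
FOLLOW(Q) = {+}
FOLLOW(R) = {+, a}
FOLLOW(S) = {$, +, a}
Therefore, FOLLOW(Q) = {+}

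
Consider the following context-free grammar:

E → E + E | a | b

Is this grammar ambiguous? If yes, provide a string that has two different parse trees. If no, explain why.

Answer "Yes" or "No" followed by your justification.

Yes - the string 'a + b + b + a' has two distinct leftmost derivations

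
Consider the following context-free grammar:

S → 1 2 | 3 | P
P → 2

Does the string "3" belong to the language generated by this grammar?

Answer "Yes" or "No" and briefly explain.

Yes - a valid derivation exists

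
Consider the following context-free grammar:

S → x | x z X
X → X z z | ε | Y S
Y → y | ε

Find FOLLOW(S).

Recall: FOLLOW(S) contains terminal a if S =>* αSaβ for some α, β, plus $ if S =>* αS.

We compute FOLLOW(S) using the standard algorithm.
FOLLOW(S) starts with {$}.
FIRST(S) = {x}
FIRST(X) = {x, y, z, ε}
FIRST(Y) = {y, ε}
FOLLOW(S) = {$, z}
FOLLOW(X) = {$, z}
FOLLOW(Y) = {x}
Therefore, FOLLOW(S) = {$, z}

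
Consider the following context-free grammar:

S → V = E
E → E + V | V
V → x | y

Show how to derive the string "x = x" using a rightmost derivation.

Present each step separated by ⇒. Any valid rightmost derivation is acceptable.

S ⇒ V = E ⇒ V = V ⇒ V = x ⇒ x = x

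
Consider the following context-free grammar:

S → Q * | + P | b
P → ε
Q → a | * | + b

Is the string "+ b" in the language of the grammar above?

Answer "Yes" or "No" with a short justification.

No - no valid derivation exists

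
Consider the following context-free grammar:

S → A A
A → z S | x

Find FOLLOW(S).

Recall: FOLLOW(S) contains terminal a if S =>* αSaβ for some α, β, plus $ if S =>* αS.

We compute FOLLOW(S) using the standard algorithm.
FOLLOW(S) starts with {$}.
FIRST(A) = {x, z}
FIRST(S) = {x, z}
FOLLOW(A) = {$, x, z}
FOLLOW(S) = {$, x, z}
Therefore, FOLLOW(S) = {$, x, z}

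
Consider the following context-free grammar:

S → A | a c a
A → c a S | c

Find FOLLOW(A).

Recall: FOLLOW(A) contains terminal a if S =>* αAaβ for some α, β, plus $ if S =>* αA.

We compute FOLLOW(A) using the standard algorithm.
FOLLOW(S) starts with {$}.
FIRST(A) = {c}
FIRST(S) = {a, c}
FOLLOW(A) = {$}
FOLLOW(S) = {$}
Therefore, FOLLOW(A) = {$}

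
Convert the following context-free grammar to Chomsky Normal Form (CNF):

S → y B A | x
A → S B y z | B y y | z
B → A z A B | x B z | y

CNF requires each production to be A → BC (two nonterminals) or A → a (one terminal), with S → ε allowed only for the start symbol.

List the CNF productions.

TY → y; S → x; TZ → z; A → z; TX → x; B → y; S → TY X0; X0 → B A; A → S X1; X1 → B X2; X2 → TY TZ; A → B X3; X3 → TY TY; B → A X4; X4 → TZ X5; X5 → A B; B → TX X6; X6 → B TZ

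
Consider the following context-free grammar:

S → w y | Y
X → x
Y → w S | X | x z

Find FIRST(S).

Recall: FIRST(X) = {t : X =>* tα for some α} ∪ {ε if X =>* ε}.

We compute FIRST(S) using the standard algorithm.
FIRST(S) = {w, x}
FIRST(X) = {x}
FIRST(Y) = {w, x}
Therefore, FIRST(S) = {w, x}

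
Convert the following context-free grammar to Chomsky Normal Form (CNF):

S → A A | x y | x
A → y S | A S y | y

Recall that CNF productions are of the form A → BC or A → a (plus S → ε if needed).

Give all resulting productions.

TX → x; TY → y; S → x; A → y; S → A A; S → TX TY; A → TY S; A → A X0; X0 → S TY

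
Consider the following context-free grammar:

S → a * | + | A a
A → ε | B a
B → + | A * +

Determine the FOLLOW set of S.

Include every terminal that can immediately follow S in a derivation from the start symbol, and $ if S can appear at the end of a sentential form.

We compute FOLLOW(S) using the standard algorithm.
FOLLOW(S) starts with {$}.
FIRST(A) = {*, +, ε}
FIRST(B) = {*, +}
FIRST(S) = {*, +, a}
FOLLOW(A) = {*, a}
FOLLOW(B) = {a}
FOLLOW(S) = {$}
Therefore, FOLLOW(S) = {$}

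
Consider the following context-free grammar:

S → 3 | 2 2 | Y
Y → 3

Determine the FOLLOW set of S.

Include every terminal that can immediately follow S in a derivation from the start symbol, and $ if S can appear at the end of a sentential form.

We compute FOLLOW(S) using the standard algorithm.
FOLLOW(S) starts with {$}.
FIRST(S) = {2, 3}
FIRST(Y) = {3}
FOLLOW(S) = {$}
FOLLOW(Y) = {$}
Therefore, FOLLOW(S) = {$}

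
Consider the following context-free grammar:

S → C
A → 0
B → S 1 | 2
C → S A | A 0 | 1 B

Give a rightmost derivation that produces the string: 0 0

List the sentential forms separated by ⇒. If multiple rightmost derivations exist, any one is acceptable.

S ⇒ C ⇒ A 0 ⇒ 0 0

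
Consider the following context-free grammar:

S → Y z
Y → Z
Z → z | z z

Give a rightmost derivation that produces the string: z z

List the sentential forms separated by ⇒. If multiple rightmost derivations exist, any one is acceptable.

S ⇒ Y z ⇒ Z z ⇒ z z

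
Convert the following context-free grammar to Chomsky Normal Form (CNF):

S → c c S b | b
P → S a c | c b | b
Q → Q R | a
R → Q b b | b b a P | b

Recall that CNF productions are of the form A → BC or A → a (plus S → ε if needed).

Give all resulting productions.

TC → c; TB → b; S → b; TA → a; P → b; Q → a; R → b; S → TC X0; X0 → TC X1; X1 → S TB; P → S X2; X2 → TA TC; P → TC TB; Q → Q R; R → Q X3; X3 → TB TB; R → TB X4; X4 → TB X5; X5 → TA P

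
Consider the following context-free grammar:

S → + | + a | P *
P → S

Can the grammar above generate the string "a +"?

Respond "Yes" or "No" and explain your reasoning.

No - no valid derivation exists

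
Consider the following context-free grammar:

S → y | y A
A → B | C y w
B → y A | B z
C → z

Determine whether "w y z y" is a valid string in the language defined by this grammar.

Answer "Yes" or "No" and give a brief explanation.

No - no valid derivation exists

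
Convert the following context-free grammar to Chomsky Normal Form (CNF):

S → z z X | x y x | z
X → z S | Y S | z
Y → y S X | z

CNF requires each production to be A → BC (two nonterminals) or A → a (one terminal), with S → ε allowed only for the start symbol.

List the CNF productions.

TZ → z; TX → x; TY → y; S → z; X → z; Y → z; S → TZ X0; X0 → TZ X; S → TX X1; X1 → TY TX; X → TZ S; X → Y S; Y → TY X2; X2 → S X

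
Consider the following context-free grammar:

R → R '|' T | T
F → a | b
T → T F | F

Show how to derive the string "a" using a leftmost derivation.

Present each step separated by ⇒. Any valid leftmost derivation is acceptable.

R ⇒ T ⇒ F ⇒ a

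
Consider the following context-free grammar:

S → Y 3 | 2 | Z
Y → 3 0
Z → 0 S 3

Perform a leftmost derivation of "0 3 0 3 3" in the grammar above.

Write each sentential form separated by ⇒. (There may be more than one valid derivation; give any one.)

S ⇒ Z ⇒ 0 S 3 ⇒ 0 Y 3 3 ⇒ 0 3 0 3 3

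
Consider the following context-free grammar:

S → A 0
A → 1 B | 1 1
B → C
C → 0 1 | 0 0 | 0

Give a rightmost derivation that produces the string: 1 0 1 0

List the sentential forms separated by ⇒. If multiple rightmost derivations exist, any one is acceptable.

S ⇒ A 0 ⇒ 1 B 0 ⇒ 1 C 0 ⇒ 1 0 1 0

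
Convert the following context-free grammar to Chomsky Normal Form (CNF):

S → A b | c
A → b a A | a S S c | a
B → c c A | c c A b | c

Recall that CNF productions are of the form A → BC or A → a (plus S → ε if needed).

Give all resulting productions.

TB → b; S → c; TA → a; TC → c; A → a; B → c; S → A TB; A → TB X0; X0 → TA A; A → TA X1; X1 → S X2; X2 → S TC; B → TC X3; X3 → TC A; B → TC X4; X4 → TC X5; X5 → A TB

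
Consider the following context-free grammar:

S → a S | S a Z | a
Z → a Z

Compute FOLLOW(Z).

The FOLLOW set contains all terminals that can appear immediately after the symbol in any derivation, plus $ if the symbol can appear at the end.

We compute FOLLOW(Z) using the standard algorithm.
FOLLOW(S) starts with {$}.
FIRST(S) = {a}
FIRST(Z) = {a}
FOLLOW(S) = {$, a}
FOLLOW(Z) = {$, a}
Therefore, FOLLOW(Z) = {$, a}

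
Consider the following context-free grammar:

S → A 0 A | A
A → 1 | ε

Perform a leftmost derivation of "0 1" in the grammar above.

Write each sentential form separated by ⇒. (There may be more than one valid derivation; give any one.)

S ⇒ A 0 A ⇒ 0 A ⇒ 0 1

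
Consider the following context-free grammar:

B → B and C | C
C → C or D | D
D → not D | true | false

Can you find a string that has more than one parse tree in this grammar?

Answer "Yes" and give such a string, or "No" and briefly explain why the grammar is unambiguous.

No - the grammar is unambiguous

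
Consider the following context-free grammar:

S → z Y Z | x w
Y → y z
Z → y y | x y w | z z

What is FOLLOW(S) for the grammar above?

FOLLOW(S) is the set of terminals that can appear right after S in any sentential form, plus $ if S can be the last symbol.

We compute FOLLOW(S) using the standard algorithm.
FOLLOW(S) starts with {$}.
FIRST(S) = {x, z}
FIRST(Y) = {y}
FIRST(Z) = {x, y, z}
FOLLOW(S) = {$}
FOLLOW(Y) = {x, y, z}
FOLLOW(Z) = {$}
Therefore, FOLLOW(S) = {$}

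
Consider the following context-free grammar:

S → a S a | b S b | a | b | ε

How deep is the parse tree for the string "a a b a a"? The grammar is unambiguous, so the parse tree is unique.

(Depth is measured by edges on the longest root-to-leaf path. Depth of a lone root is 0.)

3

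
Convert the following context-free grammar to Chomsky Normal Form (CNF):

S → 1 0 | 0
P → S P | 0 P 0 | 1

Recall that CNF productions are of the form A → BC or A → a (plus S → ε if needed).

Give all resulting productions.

T1 → 1; T0 → 0; S → 0; P → 1; S → T1 T0; P → S P; P → T0 X0; X0 → P T0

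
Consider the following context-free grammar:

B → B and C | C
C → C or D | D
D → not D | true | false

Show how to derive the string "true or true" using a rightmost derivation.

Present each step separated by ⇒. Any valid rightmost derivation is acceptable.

B ⇒ C ⇒ C or D ⇒ C or true ⇒ D or true ⇒ true or true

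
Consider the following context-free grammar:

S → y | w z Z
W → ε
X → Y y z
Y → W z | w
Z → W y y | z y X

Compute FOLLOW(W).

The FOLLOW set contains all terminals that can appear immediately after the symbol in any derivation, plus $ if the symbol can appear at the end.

We compute FOLLOW(W) using the standard algorithm.
FOLLOW(S) starts with {$}.
FIRST(S) = {w, y}
FIRST(W) = {ε}
FIRST(X) = {w, z}
FIRST(Y) = {w, z}
FIRST(Z) = {y, z}
FOLLOW(S) = {$}
FOLLOW(W) = {y, z}
FOLLOW(X) = {$}
FOLLOW(Y) = {y}
FOLLOW(Z) = {$}
Therefore, FOLLOW(W) = {y, z}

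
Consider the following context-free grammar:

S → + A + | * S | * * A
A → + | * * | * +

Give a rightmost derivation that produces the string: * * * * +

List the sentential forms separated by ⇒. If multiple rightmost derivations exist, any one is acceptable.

S ⇒ * S ⇒ * * * A ⇒ * * * * +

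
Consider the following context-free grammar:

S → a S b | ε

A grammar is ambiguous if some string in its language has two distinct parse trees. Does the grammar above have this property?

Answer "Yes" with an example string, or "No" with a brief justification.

No - the grammar is unambiguous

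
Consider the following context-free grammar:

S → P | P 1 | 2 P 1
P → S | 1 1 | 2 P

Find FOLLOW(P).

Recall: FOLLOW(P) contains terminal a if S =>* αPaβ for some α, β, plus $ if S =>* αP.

We compute FOLLOW(P) using the standard algorithm.
FOLLOW(S) starts with {$}.
FIRST(P) = {1, 2}
FIRST(S) = {1, 2}
FOLLOW(P) = {$, 1}
FOLLOW(S) = {$, 1}
Therefore, FOLLOW(P) = {$, 1}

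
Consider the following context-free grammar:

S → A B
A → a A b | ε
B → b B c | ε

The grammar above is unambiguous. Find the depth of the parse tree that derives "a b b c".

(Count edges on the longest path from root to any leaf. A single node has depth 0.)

3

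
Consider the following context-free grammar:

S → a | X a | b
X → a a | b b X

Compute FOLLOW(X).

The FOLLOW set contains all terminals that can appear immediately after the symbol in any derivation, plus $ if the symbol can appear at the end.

We compute FOLLOW(X) using the standard algorithm.
FOLLOW(S) starts with {$}.
FIRST(S) = {a, b}
FIRST(X) = {a, b}
FOLLOW(S) = {$}
FOLLOW(X) = {a}
Therefore, FOLLOW(X) = {a}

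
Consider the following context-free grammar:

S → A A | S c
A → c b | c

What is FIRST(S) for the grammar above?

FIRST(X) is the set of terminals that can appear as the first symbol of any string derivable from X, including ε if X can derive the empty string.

We compute FIRST(S) using the standard algorithm.
FIRST(A) = {c}
FIRST(S) = {c}
Therefore, FIRST(S) = {c}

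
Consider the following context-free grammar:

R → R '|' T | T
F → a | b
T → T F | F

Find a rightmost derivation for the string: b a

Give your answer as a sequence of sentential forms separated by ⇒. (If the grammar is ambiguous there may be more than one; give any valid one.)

R ⇒ T ⇒ T F ⇒ T a ⇒ F a ⇒ b a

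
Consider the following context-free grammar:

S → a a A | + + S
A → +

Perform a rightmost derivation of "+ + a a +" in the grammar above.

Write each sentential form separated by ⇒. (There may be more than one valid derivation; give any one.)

S ⇒ + + S ⇒ + + a a A ⇒ + + a a +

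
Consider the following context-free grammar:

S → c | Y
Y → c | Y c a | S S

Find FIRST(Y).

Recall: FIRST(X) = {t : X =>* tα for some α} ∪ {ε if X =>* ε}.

We compute FIRST(Y) using the standard algorithm.
FIRST(S) = {c}
FIRST(Y) = {c}
Therefore, FIRST(Y) = {c}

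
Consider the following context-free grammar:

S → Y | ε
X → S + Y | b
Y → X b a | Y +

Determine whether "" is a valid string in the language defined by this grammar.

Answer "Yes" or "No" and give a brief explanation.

Yes - a valid derivation exists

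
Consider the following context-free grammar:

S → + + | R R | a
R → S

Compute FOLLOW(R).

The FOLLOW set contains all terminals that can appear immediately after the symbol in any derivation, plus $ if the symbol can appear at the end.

We compute FOLLOW(R) using the standard algorithm.
FOLLOW(S) starts with {$}.
FIRST(R) = {+, a}
FIRST(S) = {+, a}
FOLLOW(R) = {$, +, a}
FOLLOW(S) = {$, +, a}
Therefore, FOLLOW(R) = {$, +, a}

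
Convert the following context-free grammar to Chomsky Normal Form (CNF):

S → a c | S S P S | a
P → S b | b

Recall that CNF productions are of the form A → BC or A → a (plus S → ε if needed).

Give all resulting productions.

TA → a; TC → c; S → a; TB → b; P → b; S → TA TC; S → S X0; X0 → S X1; X1 → P S; P → S TB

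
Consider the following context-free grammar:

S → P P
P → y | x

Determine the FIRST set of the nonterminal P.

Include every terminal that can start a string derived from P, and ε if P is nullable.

We compute FIRST(P) using the standard algorithm.
FIRST(P) = {x, y}
FIRST(S) = {x, y}
Therefore, FIRST(P) = {x, y}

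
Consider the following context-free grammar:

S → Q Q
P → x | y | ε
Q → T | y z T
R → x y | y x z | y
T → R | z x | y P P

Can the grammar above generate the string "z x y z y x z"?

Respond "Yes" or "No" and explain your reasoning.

Yes - a valid derivation exists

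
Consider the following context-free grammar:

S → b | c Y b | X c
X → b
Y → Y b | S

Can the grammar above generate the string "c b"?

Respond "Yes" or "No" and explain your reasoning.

No - no valid derivation exists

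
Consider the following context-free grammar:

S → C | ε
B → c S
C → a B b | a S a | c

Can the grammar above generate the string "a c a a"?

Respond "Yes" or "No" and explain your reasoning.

No - no valid derivation exists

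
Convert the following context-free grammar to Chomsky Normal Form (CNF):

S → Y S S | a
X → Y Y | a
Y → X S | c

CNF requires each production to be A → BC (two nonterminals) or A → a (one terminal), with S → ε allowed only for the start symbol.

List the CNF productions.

S → a; X → a; Y → c; S → Y X0; X0 → S S; X → Y Y; Y → X S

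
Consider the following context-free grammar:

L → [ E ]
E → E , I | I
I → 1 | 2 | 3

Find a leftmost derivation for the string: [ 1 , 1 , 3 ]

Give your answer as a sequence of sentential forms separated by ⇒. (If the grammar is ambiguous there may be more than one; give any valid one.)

L ⇒ [ E ] ⇒ [ E , I ] ⇒ [ E , I , I ] ⇒ [ I , I , I ] ⇒ [ 1 , I , I ] ⇒ [ 1 , 1 , I ] ⇒ [ 1 , 1 , 3 ]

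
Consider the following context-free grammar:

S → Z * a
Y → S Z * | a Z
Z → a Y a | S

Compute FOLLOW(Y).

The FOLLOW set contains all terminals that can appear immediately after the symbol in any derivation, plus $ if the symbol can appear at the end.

We compute FOLLOW(Y) using the standard algorithm.
FOLLOW(S) starts with {$}.
FIRST(S) = {a}
FIRST(Y) = {a}
FIRST(Z) = {a}
FOLLOW(S) = {$, *, a}
FOLLOW(Y) = {a}
FOLLOW(Z) = {*, a}
Therefore, FOLLOW(Y) = {a}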